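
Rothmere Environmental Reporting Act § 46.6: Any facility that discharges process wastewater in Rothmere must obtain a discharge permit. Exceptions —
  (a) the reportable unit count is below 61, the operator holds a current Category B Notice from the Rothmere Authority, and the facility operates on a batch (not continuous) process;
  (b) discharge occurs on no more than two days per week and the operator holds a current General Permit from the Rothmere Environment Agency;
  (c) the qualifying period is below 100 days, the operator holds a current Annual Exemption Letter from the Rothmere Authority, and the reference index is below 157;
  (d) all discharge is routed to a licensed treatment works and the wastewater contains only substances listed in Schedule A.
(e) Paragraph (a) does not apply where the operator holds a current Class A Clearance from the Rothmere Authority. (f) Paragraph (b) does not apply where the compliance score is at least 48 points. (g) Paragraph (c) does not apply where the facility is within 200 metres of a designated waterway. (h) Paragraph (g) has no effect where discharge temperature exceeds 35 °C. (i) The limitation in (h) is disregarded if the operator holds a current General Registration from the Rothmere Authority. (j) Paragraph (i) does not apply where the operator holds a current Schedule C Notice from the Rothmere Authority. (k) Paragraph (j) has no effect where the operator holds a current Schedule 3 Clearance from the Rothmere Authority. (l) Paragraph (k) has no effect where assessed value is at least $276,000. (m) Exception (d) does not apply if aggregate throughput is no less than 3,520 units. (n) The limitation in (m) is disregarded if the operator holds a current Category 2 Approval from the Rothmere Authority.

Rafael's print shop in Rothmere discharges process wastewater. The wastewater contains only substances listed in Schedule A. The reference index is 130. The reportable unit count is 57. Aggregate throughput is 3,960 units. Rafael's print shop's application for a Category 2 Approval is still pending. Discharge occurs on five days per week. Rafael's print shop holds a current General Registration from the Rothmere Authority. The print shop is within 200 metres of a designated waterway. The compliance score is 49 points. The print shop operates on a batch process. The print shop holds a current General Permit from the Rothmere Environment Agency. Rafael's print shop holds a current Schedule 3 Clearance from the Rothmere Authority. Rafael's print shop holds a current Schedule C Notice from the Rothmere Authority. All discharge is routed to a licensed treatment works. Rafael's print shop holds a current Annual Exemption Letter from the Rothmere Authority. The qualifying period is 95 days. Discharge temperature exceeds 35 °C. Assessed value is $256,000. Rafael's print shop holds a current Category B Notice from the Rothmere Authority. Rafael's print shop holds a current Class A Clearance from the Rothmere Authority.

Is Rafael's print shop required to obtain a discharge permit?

All of (a)'s requirements are met (the reportable unit count is 57, below the 61 limit; a current Category B Notice is held; the facility operates on a batch process). But applying paragraph (e): (e) operates against (a): a current Class A Clearance is held. Exception (a) does not apply.
Exception (b) requires that discharge occurs on no more than two days per week; but discharge occurs on five days per week, so (b) is unavailable.
Exception (c) is satisfied on its face — the qualifying period is 95 days, below the 100 days limit; a current Annual Exemption Letter is held; the reference index is 130, below the 157 limit. Turning to paragraphs (g)–(l): (g) applies — the print shop is within 200 m of a designated waterway. (h) operates (discharge temperature exceeds 35 °C), but is overridden by (i): (i) is engaged — a current General Registration is held. (j) is engaged (a current Schedule C Notice is held), but is itself disapplied by (k): (k) applies — a current Schedule 3 Clearance is held. (l), which would lift (k), is not triggered — assessed value is $256,000, short of $276,000. Exception (c) does not apply.
Exception (d): discharge is routed to a licensed treatment works; the wastewater is Schedule-A-only — every condition holds. Turning to paragraphs (m)–(n): (m) operates — aggregate throughput is 3,960 units, meeting the 3,520 units threshold. (n), which would lift (m), is not engaged — the Category 2 Approval is not current. So (d) is unavailable.
No exception displaces § 46.6.

Yes — Rafael's print shop must obtain a discharge permit.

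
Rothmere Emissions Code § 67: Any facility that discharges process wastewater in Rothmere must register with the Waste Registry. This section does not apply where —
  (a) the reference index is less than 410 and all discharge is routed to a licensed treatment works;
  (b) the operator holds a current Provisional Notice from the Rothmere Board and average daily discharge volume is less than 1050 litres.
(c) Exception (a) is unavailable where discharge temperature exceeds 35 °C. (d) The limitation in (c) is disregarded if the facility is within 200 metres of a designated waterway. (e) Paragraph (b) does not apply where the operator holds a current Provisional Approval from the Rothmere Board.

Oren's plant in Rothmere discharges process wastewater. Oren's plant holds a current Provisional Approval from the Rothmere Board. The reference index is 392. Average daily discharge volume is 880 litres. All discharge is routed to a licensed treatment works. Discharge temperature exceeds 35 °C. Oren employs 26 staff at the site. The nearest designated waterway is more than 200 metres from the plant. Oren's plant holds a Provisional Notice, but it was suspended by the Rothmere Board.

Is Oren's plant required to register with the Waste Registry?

Exception (a) is satisfied on its face — the reference index is 392, less than the 410 limit; discharge is routed to a licensed treatment works. But applying paragraphs (c)–(d): (c) applies — discharge temperature exceeds 35 °C. (d) is inapplicable (the plant is more than 200 m from any designated waterway), so (c) stands. So (a) is unavailable.
Exception (b) fails — there is no Provisional Notice in force.
No exception displaces § 67.

Yes — Oren's plant must register with the Waste Registry.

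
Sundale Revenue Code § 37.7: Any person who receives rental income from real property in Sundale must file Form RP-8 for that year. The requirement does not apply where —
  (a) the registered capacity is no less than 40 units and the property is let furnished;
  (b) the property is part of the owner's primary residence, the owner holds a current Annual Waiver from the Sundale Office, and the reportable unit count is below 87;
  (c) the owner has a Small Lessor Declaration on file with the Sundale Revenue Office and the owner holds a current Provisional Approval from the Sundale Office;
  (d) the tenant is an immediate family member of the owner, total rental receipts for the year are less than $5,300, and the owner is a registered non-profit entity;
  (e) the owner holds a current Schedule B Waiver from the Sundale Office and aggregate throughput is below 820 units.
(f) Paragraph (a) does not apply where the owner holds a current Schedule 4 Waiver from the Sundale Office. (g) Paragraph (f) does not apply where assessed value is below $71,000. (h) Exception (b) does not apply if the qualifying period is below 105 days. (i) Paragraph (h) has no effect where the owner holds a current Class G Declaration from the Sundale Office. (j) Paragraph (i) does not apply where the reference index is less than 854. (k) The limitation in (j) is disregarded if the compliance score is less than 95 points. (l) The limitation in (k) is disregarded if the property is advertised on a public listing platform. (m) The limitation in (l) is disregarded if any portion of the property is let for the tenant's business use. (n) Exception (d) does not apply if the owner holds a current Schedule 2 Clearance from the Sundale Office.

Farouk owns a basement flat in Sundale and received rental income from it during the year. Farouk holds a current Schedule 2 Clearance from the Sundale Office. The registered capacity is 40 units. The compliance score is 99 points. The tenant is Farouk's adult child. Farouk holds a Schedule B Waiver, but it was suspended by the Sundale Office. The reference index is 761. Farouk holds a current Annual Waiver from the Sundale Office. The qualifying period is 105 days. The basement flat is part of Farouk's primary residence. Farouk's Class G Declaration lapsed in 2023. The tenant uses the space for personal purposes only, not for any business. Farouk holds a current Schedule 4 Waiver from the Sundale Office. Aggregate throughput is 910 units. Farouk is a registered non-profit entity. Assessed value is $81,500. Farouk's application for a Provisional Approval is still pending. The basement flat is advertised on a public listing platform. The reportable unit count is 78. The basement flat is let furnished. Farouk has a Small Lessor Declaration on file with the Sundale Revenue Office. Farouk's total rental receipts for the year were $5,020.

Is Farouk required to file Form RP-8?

Exception (a)'s conditions are all satisfied: the registered capacity is 40 units, meeting the 40 units threshold; the property is let furnished. But applying paragraphs (f)–(g): (f) is engaged — a current Schedule 4 Waiver is held. (g), which would lift (f), is inapplicable — assessed value is $81,500, not below $71,000. Exception (a) does not apply.
Exception (b)'s conditions are all satisfied: the basement flat is part of the primary residence; a current Annual Waiver is held; the reportable unit count is 78, below the 87 limit. Considering the limiting provisions: (h), which would limit (b), is not triggered: the qualifying period is 105 days, not below 105 days. (b) remains available.
Exception (c) requires that the owner holds a current Provisional Approval from the Sundale Office; but the Provisional Approval is not current, so (c) is unavailable.
All of (d)'s requirements are met (the tenant is an immediate family member; total rental receipts for the year are $5,020, less than the $5,300 limit; Farouk is a registered non-profit). Turning to paragraph (n): (n) operates against (d): a current Schedule 2 Clearance is held. So (d) is unavailable.
Exception (e) fails — there is no Schedule B Waiver in force.

No — exception (b) applies; Farouk is not required to file Form RP-8.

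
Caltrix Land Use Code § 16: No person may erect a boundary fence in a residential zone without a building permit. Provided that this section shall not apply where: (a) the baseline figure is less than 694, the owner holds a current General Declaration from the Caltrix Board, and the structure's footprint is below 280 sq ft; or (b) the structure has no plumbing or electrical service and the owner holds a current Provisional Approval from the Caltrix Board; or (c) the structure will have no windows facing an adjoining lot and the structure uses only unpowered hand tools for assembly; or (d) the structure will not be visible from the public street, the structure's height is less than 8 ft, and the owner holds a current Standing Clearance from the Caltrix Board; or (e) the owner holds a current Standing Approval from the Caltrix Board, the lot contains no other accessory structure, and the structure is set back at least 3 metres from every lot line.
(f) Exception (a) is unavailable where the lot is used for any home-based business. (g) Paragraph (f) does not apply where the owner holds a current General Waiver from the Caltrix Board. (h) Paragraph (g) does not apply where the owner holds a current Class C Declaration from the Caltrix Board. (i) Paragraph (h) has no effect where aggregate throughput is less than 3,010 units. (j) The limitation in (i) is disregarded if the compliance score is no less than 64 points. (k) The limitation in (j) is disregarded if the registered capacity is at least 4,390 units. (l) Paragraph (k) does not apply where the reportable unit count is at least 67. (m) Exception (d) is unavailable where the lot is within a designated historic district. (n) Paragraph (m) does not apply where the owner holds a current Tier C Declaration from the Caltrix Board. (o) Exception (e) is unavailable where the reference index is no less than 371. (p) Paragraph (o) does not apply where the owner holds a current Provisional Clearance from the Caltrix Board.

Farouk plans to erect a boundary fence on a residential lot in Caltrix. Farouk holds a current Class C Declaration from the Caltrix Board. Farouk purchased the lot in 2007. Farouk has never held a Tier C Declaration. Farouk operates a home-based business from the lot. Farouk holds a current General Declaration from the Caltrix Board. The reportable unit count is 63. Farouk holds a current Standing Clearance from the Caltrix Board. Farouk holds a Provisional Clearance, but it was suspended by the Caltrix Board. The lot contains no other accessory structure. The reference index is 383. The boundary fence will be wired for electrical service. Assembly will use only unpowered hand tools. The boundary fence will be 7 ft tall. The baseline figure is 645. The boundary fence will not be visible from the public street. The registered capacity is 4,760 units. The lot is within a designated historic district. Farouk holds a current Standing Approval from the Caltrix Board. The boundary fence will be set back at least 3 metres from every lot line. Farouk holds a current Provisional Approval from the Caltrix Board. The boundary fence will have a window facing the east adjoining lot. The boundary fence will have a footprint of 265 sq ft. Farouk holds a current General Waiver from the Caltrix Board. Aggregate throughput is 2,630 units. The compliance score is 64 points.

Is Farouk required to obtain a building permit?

No — exception (a) applies; Farouk does not need a building permit.

Exception (a) is satisfied on its face — the baseline figure is 645, less than the 694 limit; a current General Declaration is held; the structure's footprint is 265 sq ft, below the 280 sq ft limit. Applying paragraphs (f)–(l): (f) is triggered (a home-based business operates on the lot), but is itself disapplied by (g): (g) operates — a current General Waiver is held. (h) operates (a current Class C Declaration is held), but yields to (i): (i) operates against (h): aggregate throughput is 2,630 units, less than the 3,010 units limit. (j) would limit (i) — the compliance score is 64 points, meeting the 64 points threshold — but (k) sets (j) aside: (k) is triggered — the registered capacity is 4,760 units, meeting the 4,390 units threshold. (l) is not engaged (the reportable unit count is 63, short of 67), so (k) stands. (a) remains available.
Exception (b) fails — electrical service is planned.
Exception (c) fails — a window faces an adjoining lot.
Exception (d): the structure will not be visible from the street; the structure's height is 7 ft, less than the 8 ft limit; a current Standing Clearance is held — every condition holds. But: (m) is engaged — the lot is in a historic district. (n), which would lift (m), is not triggered — no current Tier C Declaration is held. So (d) is unavailable.
Exception (e): a current Standing Approval is held; the lot has no other accessory structure; the setback is at least 3 m on every side — every condition holds. But applying paragraphs (o)–(p): (o) operates — the reference index is 383, meeting the 371 threshold. (p) is inapplicable (the Provisional Clearance is not current), so (o) stands. (e) is therefore removed.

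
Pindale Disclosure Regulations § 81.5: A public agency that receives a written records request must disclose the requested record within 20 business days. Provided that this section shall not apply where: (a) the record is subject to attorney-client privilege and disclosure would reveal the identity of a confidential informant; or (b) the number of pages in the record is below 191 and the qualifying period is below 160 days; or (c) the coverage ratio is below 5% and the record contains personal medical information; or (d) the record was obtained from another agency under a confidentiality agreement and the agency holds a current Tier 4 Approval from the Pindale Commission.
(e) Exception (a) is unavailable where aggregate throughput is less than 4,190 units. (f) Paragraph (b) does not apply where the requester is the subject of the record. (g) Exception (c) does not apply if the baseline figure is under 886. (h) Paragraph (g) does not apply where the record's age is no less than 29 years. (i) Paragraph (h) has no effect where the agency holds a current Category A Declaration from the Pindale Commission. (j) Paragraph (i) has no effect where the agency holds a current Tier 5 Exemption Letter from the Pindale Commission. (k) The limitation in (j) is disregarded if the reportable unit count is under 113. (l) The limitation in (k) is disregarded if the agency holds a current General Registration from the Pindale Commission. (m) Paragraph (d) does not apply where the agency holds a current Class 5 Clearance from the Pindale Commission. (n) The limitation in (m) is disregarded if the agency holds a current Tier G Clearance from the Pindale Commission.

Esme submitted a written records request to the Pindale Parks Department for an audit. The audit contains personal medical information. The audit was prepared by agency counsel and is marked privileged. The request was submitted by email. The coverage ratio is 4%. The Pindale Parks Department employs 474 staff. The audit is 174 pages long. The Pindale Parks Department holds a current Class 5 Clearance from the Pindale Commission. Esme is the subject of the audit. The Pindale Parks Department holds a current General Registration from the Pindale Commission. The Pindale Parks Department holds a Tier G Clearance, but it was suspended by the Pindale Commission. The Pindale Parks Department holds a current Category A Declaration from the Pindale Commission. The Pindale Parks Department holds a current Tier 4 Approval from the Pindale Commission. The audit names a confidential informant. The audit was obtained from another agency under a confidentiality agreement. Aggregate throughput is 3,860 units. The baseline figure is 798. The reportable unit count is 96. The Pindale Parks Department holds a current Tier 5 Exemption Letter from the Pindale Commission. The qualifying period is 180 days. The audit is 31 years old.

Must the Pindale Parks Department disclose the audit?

All of (a)'s requirements are met (the audit is privileged; the audit names a confidential informant). However, paragraph (e) must be considered: (e) is triggered — aggregate throughput is 3,860 units, less than the 4,190 units limit. So (a) is unavailable.
Exception (b) fails — the qualifying period is 180 days, not below 160 days.
Exception (c)'s conditions are all satisfied: the coverage ratio is 4%, below the 5% limit; the audit contains personal medical information. Under paragraphs (g)–(l): (g) is engaged (the baseline figure is 798, under the 886 limit), but is set aside by (h): (h) applies — the record's age is 31 years, meeting the 29 years threshold. (i) is triggered (a current Category A Declaration is held), but yields to (j): (j) operates against (i): a current Tier 5 Exemption Letter is held. (k) would limit (j) — the reportable unit count is 96, under the 113 limit — but (l) sets (k) aside: (l) is engaged — a current General Registration is held. (c) remains available.
Exception (d)'s conditions are all satisfied: the audit was obtained under a confidentiality agreement; a current Tier 4 Approval is held. But applying paragraphs (m)–(n): (m) operates against (d): a current Class 5 Clearance is held. (n) is inapplicable (no current Tier G Clearance is held), so (m) stands. So (d) is unavailable.

No — exception (c) applies; the Pindale Parks Department is not required to disclose the audit.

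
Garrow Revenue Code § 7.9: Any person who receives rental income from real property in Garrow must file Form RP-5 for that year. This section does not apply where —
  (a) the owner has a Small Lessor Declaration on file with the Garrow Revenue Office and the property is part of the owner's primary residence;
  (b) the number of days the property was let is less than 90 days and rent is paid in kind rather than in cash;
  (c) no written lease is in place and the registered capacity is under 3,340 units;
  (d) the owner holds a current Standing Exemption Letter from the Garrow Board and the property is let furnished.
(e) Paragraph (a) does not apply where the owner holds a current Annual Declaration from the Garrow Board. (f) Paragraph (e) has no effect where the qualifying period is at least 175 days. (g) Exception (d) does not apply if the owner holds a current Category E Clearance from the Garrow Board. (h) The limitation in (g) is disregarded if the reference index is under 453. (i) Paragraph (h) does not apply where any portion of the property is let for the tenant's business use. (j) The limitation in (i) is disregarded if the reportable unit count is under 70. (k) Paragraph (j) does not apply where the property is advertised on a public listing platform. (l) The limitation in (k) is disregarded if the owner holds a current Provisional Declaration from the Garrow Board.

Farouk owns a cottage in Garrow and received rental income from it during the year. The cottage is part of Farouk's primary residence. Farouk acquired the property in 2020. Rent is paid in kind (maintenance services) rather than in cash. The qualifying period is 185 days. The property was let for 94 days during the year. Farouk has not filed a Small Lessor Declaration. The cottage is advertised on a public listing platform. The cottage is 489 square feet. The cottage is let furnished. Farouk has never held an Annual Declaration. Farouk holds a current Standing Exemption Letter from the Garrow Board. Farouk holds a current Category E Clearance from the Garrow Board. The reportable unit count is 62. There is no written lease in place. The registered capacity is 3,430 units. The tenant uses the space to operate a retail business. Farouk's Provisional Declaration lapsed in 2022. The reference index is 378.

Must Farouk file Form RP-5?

Yes — Farouk must file Form RP-5.

Exception (a) does not apply: no Small Lessor Declaration is on file.
Exception (b) fails — the number of days the property was let is 94 days, not less than 90 days.
Exception (c) fails — the registered capacity is 3,430 units, not under 3,340 units.
All of (d)'s requirements are met (a current Standing Exemption Letter is held; the property is let furnished). However, paragraphs (g)–(l) must be considered: (g) operates against (d): a current Category E Clearance is held. (h) is engaged (the reference index is 378, under the 453 limit), but is displaced by (i): (i) applies — the space is let for business use. (j) is triggered (the reportable unit count is 62, under the 70 limit), but is set aside by (k): (k) is engaged — the property is publicly advertised. (l), which would lift (k), does not operate here — the Provisional Declaration is not current. (d) is therefore removed.
Every exception is unavailable, so the rule governs.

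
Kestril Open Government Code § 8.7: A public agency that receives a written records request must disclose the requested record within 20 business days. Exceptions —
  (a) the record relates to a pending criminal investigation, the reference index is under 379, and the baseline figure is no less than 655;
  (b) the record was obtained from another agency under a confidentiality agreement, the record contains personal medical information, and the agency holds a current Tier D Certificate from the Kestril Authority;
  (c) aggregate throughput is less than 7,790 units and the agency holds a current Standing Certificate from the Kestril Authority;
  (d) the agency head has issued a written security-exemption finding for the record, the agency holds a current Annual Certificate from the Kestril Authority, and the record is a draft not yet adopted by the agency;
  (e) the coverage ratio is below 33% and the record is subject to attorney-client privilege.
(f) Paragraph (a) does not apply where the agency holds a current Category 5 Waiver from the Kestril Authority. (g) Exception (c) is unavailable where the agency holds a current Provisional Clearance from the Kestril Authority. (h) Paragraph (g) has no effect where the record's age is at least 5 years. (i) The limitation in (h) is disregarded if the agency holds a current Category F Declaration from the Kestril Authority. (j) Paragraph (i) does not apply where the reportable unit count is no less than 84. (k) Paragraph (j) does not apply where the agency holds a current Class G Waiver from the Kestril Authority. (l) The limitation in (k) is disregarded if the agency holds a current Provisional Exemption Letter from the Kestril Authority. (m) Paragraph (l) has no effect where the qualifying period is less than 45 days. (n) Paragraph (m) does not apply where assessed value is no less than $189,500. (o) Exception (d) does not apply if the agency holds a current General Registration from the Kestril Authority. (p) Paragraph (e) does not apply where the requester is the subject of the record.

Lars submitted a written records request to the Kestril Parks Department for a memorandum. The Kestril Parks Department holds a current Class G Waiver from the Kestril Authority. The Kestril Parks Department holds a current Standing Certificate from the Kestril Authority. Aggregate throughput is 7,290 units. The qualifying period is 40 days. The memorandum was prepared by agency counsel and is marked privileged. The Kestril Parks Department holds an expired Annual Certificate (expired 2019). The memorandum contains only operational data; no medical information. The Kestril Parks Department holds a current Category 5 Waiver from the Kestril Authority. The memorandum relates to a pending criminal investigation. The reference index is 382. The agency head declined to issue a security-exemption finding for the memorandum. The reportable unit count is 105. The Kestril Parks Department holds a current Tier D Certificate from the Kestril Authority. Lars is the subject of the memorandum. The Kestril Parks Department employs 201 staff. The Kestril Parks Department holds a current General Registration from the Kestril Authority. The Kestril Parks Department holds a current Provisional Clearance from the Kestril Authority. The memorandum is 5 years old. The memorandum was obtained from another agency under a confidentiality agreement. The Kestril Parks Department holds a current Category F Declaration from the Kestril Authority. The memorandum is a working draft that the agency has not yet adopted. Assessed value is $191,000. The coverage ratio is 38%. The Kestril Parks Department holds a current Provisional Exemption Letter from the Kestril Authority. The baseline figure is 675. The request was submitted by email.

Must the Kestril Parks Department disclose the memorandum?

No — exception (c) applies; the Kestril Parks Department is not required to disclose the memorandum.

Exception (a) does not apply: the reference index is 382, not under 379.
Exception (b) requires that the record contains personal medical information; but the memorandum contains only operational data, so (b) is unavailable.
Exception (c): aggregate throughput is 7,290 units, less than the 7,790 units limit; a current Standing Certificate is held — every condition holds. Considering the limiting provisions: (g) would limit (c) — a current Provisional Clearance is held — but (h) sets (g) aside: (h) is triggered — the record's age is 5 years, meeting the 5 years threshold. (i) applies (a current Category F Declaration is held), but is overridden by (j): (j) operates against (i): the reportable unit count is 105, meeting the 84 threshold. (k) would limit (j) — a current Class G Waiver is held — but (l) sets (k) aside: (l) operates against (k): a current Provisional Exemption Letter is held. (m) operates (the qualifying period is 40 days, less than the 45 days limit), but is itself disapplied by (n): (n) operates — assessed value is $191,000, meeting the $189,500 threshold. Exception (c) stands.
Exception (d) does not apply: the agency head declined to issue a security-exemption finding.
Exception (e) fails — the coverage ratio is 38%, not below 33%.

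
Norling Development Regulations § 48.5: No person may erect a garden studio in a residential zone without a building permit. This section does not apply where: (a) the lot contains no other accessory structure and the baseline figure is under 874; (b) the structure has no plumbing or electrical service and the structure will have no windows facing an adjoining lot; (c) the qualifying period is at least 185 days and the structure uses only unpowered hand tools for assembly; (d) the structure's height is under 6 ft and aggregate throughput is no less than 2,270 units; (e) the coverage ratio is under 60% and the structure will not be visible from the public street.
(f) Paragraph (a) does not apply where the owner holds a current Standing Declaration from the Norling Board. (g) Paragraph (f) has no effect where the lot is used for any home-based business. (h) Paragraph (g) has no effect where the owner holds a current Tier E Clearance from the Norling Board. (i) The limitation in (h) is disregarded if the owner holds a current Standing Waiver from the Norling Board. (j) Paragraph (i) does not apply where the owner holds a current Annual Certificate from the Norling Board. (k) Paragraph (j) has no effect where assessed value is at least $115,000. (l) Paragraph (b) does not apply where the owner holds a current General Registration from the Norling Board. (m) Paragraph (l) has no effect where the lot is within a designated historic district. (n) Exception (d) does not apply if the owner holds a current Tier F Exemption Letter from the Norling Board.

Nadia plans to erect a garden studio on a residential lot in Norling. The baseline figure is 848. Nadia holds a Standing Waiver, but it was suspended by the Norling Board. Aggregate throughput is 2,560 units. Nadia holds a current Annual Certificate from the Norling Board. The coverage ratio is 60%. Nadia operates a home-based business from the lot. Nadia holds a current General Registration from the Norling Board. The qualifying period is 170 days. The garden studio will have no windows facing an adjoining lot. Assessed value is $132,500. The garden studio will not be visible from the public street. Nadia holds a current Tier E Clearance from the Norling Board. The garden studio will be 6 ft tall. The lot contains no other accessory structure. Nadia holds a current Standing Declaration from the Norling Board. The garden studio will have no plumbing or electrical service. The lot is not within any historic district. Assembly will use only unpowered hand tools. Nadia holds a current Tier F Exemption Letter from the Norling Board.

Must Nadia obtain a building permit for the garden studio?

All of (a)'s requirements are met (the lot has no other accessory structure; the baseline figure is 848, under the 874 limit). But: (f) is triggered — a current Standing Declaration is held. (g) operates (a home-based business operates on the lot), but is itself disapplied by (h): (h) is engaged — a current Tier E Clearance is held. (i) does not operate here (the Standing Waiver is not current), so (h) stands. Exception (a) does not apply.
Exception (b)'s conditions are all satisfied: there is no plumbing or electrical service; no windows face an adjoining lot. However, paragraphs (l)–(m) must be considered: (l) operates against (b): a current General Registration is held. (m), which would lift (l), is not triggered — the lot is not in a historic district. So (b) is unavailable.
Exception (c) requires that the qualifying period is at least 185 days; but the qualifying period is 170 days, short of 185 days, so (c) is unavailable.
Exception (d) fails — the structure's height is 6 ft, not under 6 ft.
Exception (e) does not apply: the coverage ratio is 60%, not under 60%.
None of the exceptions is available; § 48.5 applies in full.

Yes — Nadia must obtain a building permit.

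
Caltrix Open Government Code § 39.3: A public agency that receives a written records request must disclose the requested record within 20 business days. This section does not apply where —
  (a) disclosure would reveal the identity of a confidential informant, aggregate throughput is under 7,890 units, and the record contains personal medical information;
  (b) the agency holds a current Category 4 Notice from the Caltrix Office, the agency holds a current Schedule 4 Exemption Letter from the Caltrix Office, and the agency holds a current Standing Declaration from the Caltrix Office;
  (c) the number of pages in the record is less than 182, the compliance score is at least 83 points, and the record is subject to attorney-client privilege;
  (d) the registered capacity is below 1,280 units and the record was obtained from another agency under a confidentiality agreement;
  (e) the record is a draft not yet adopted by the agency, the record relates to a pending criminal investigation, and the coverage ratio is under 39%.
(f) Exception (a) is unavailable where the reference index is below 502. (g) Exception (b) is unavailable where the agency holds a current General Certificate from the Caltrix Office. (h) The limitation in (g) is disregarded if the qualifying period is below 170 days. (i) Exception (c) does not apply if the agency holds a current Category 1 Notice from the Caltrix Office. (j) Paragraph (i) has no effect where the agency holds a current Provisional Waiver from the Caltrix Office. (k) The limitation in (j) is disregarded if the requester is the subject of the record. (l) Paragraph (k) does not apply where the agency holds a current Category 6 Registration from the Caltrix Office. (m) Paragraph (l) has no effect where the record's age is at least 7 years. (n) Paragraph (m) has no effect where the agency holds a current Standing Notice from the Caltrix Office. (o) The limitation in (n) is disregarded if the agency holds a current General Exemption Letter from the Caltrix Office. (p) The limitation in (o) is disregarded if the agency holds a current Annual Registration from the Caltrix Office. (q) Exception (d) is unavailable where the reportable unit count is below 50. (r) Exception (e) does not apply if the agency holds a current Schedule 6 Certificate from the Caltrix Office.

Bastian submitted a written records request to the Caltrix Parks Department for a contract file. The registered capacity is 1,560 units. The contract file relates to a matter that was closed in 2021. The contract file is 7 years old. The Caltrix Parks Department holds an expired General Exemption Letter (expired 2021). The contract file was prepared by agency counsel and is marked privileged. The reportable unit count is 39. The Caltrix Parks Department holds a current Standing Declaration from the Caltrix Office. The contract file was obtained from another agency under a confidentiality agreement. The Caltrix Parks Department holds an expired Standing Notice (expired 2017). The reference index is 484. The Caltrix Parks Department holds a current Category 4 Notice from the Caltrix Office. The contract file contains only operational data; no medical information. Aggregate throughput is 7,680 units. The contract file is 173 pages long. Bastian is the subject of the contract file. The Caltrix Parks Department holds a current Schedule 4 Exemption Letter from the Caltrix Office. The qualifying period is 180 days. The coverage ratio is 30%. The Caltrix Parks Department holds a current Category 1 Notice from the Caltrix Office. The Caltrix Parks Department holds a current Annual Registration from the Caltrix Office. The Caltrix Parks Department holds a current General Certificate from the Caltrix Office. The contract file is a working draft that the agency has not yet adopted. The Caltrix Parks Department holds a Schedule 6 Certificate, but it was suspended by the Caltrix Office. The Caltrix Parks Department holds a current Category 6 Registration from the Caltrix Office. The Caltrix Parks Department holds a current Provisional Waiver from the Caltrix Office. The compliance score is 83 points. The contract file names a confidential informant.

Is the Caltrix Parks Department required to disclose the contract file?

Yes — the Caltrix Parks Department must disclose the contract file.

Exception (a) does not apply: the contract file contains only operational data.
Exception (b) is satisfied on its face — a current Category 4 Notice is held; a current Schedule 4 Exemption Letter is held; a current Standing Declaration is held. But applying paragraphs (g)–(h): (g) operates against (b): a current General Certificate is held. (h), which would lift (g), does not operate here — the qualifying period is 180 days, not below 170 days. (b) is therefore removed.
Exception (c) is satisfied on its face — the number of pages in the record is 173, less than the 182 limit; the compliance score is 83 points, meeting the 83 points threshold; the contract file is privileged. Turning to paragraphs (i)–(p): (i) operates — a current Category 1 Notice is held. (j) would limit (i) — a current Provisional Waiver is held — but (k) sets (j) aside: (k) operates against (j): Bastian is the subject of the contract file. (l) would limit (k) — a current Category 6 Registration is held — but (m) sets (l) aside: (m) is engaged — the record's age is 7 years, meeting the 7 years threshold. (n), which would lift (m), is inapplicable — no current Standing Notice is held. (c) is therefore removed.
Exception (d) fails — the registered capacity is 1,560 units, not below 1,280 units.
Exception (e) requires that the record relates to a pending criminal investigation; but the contract file relates to a closed matter, so (e) is unavailable.
Every exception is unavailable, so the rule governs.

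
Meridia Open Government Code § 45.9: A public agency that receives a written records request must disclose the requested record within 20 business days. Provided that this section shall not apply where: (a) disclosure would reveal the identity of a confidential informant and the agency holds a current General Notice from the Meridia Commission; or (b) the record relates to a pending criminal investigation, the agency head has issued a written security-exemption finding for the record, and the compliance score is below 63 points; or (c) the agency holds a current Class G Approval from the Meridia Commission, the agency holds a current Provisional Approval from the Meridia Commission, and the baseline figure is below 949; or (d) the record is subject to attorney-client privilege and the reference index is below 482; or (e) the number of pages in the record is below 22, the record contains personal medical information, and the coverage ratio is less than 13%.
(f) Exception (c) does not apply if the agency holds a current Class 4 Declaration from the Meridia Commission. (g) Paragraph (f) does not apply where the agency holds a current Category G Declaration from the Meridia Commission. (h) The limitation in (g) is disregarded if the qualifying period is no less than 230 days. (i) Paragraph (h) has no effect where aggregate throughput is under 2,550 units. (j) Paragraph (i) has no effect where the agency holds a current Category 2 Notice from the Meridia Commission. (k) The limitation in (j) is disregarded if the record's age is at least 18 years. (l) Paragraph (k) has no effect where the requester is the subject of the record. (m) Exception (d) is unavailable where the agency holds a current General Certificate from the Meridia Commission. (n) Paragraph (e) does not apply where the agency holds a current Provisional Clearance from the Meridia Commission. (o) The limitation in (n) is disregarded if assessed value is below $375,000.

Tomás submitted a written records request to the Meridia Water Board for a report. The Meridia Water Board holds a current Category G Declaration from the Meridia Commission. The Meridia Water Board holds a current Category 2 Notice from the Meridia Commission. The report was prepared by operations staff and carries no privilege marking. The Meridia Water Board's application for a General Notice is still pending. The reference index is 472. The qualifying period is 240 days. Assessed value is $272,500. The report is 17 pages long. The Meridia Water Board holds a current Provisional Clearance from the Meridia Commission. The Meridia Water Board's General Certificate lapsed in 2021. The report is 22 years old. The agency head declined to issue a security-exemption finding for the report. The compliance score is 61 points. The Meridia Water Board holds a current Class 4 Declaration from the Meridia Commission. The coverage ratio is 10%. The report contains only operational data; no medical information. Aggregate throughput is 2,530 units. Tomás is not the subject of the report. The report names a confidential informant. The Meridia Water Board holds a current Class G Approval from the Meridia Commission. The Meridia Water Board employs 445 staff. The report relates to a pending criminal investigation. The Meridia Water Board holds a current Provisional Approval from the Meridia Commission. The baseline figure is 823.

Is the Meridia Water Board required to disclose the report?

No — exception (c) applies; the Meridia Water Board is not required to disclose the report.

Exception (a) requires that the agency holds a current General Notice from the Meridia Commission; but no current General Notice is held, so (a) is unavailable.
Exception (b) requires that the agency head has issued a written security-exemption finding for the record; but the agency head declined to issue a security-exemption finding, so (b) is unavailable.
All of (c)'s requirements are met (a current Class G Approval is held; a current Provisional Approval is held; the baseline figure is 823, below the 949 limit). As to paragraphs (f)–(l): (f) would limit (c) — a current Class 4 Declaration is held — but (g) sets (f) aside: (g) operates against (f): a current Category G Declaration is held. (h) would limit (g) — the qualifying period is 240 days, meeting the 230 days threshold — but (i) sets (h) aside: (i) operates — aggregate throughput is 2,530 units, under the 2,550 units limit. (j) operates (a current Category 2 Notice is held), but is displaced by (k): (k) operates — the record's age is 22 years, meeting the 18 years threshold. (l) is inapplicable (Tomás is not the subject of the report), so (k) stands. So (c) applies.
Exception (d) requires that the record is subject to attorney-client privilege; but the report carries no privilege marking, so (d) is unavailable.
Exception (e) does not apply: the report contains only operational data.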